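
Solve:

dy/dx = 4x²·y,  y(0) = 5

General solution: y = Ce^(4x³/3)
Applying IC y(0) = 5:
Particular solution: y = 5e^(4x³/3)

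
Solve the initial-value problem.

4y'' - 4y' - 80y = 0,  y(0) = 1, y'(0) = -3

General solution: y = C₁e^(5x) + C₂e^(-4x)
Applying ICs: C₁ = 1/9, C₂ = 8/9
Particular solution: y = (1/9)e^(5x) + (8/9)e^(-4x)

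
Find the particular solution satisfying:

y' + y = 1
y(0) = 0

General solution: y = 1 + Ce^(-x)
Applying y(0) = 0: C = 0 - 1 = -1
Particular solution: y = 1 - e^(-x)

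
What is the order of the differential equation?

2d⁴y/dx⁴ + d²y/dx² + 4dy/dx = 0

The order is 4 (highest derivative is of order 4).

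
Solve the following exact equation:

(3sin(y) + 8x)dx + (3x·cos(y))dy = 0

Verify exactness: ∂M/∂y = ∂N/∂x ✓
Find F(x,y) such that ∂F/∂x = M, ∂F/∂y = N
Solution: 3x·sin(y) + 4x² = C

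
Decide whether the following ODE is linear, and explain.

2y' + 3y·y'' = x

Nonlinear (y·y'' term)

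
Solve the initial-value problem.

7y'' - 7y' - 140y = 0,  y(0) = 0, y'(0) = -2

General solution: y = C₁e^(5x) + C₂e^(-4x)
Applying ICs: C₁ = -2/9, C₂ = 2/9
Particular solution: y = -(2/9)e^(5x) + (2/9)e^(-4x)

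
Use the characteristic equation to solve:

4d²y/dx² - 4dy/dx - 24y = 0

Characteristic equation: 4r² - 4r - 24 = 0
Divide by 4: r² - r - 6 = 0
Roots: r = 3, -2 (distinct real)
General solution: y = C₁e^(3x) + C₂e^(-2x)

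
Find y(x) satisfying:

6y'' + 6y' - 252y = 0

Characteristic equation: 6r² + 6r - 252 = 0
Divide by 6: r² + r - 42 = 0
Roots: r = 6, -7 (distinct real)
General solution: y = C₁e^(6x) + C₂e^(-7x)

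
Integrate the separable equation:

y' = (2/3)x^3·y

Separating variables and integrating:
ln|y| = x^4/6 + C

General solution: y = Ce^(x^4/6)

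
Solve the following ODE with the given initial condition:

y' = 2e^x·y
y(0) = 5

General solution: y = Ce^(2e^x)
Applying IC y(0) = 5:
Particular solution: y = 5e^(2(e^x - 1))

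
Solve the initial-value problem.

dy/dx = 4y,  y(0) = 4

General solution: y = Ce^(4x)
Applying IC y(0) = 4:
Particular solution: y = 4e^(4x)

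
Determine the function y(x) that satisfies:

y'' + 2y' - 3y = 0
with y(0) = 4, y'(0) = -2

General solution: y = C₁e^x + C₂e^(-3x)
Applying ICs: C₁ = 5/2, C₂ = 3/2
Particular solution: y = (5/2)e^x + (3/2)e^(-3x)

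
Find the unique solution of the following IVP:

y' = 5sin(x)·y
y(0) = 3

General solution: y = Ce^(-5cos(x))
Applying IC y(0) = 3:
Particular solution: y = 3e^(5(1-cos(x)))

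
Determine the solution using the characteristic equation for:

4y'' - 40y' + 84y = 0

Characteristic equation: 4r² - 40r + 84 = 0
Divide by 4: r² - 10r + 21 = 0
Roots: r = 7, 3 (distinct real)
General solution: y = C₁e^(7x) + C₂e^(3x)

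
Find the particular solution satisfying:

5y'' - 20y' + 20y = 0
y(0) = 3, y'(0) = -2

General solution: y = (C₁ + C₂x)e^(2x)
Repeated root r = 2
Applying ICs: C₁ = 3, C₂ = -8
Particular solution: y = (3 - 8x)e^(2x)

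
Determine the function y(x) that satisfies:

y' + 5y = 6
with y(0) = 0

General solution: y = 6/5 + Ce^(-5x)
Applying y(0) = 0: C = 0 - 6/5 = -6/5
Particular solution: y = 6/5 - (6/5)e^(-5x)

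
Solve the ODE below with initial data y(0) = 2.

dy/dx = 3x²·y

General solution: y = Ce^(x³)
Applying IC y(0) = 2:
Particular solution: y = 2e^(x³)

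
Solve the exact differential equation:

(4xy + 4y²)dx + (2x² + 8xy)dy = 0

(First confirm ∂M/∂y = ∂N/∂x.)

Verify exactness: ∂M/∂y = ∂N/∂x ✓
Find F(x,y) such that ∂F/∂x = M, ∂F/∂y = N
Solution: 2x²y + 4xy² = C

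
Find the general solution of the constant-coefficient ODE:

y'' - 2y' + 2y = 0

Characteristic equation: r² - 2r + 2 = 0
Roots: r = 1 ± i (complex conjugates)
General solution: y = e^x(C₁cos(x) + C₂sin(x))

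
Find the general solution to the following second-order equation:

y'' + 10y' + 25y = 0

Characteristic equation: r² + 10r + 25 = 0
Factored: (r + 5)² = 0
Repeated root: r = -5
General solution: y = (C₁ + C₂x)e^(-5x)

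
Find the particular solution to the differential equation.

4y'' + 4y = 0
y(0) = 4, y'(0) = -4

General solution: y = C₁cos(x) + C₂sin(x)
Complex roots r = ±i
Applying ICs: C₁ = 4, C₂ = -4
Particular solution: y = 4cos(x) - 4sin(x)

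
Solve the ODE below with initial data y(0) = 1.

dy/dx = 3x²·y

General solution: y = Ce^(x³)
Applying IC y(0) = 1:
Particular solution: y = e^(x³)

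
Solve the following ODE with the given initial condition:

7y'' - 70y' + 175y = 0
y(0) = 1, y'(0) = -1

General solution: y = (C₁ + C₂x)e^(5x)
Repeated root r = 5
Applying ICs: C₁ = 1, C₂ = -6
Particular solution: y = (1 - 6x)e^(5x)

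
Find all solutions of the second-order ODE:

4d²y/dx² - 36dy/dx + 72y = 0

Characteristic equation: 4r² - 36r + 72 = 0
Divide by 4: r² - 9r + 18 = 0
Roots: r = 6, 3 (distinct real)
General solution: y = C₁e^(6x) + C₂e^(3x)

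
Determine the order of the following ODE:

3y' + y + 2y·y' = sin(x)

The order is 1 (highest derivative is of order 1).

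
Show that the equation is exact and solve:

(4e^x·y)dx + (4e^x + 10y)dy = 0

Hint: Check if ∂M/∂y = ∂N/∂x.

Verify exactness: ∂M/∂y = ∂N/∂x ✓
Find F(x,y) such that ∂F/∂x = M, ∂F/∂y = N
Solution: 4e^x·y + 5y² = C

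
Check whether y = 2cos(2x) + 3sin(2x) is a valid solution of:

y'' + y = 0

Verification:
y'' = -8cos(2x) - 12sin(2x)
y'' + y ≠ 0 (frequency mismatch: got 4 instead of 1)

No, it is not a solution.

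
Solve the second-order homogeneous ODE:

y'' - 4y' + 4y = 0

Characteristic equation: r² - 4r + 4 = 0
Factored: (r - 2)² = 0
Repeated root: r = 2
General solution: y = (C₁ + C₂x)e^(2x)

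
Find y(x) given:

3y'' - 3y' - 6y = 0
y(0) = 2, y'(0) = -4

General solution: y = C₁e^(2x) + C₂e^(-x)
Applying ICs: C₁ = -2/3, C₂ = 8/3
Particular solution: y = -(2/3)e^(2x) + (8/3)e^(-x)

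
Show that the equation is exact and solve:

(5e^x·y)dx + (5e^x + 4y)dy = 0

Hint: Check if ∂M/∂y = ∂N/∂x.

Verify exactness: ∂M/∂y = ∂N/∂x ✓
Find F(x,y) such that ∂F/∂x = M, ∂F/∂y = N
Solution: 5e^x·y + 2y² = C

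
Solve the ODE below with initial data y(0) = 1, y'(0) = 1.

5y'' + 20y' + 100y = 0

General solution: y = e^(-2x)(C₁cos(4x) + C₂sin(4x))
Complex roots r = -2 ± 4i
Applying ICs: C₁ = 1, C₂ = 3/4
Particular solution: y = e^(-2x)(cos(4x) + (3/4)sin(4x))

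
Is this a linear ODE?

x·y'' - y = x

Yes. Linear (y and its derivatives appear to the first power only, no products of y terms)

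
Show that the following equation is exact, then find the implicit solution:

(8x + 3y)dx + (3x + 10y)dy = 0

Verify exactness: ∂M/∂y = ∂N/∂x ✓
Find F(x,y) such that ∂F/∂x = M, ∂F/∂y = N
Solution: 4x² + 3xy + 5y² = C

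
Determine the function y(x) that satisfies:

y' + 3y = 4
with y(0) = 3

General solution: y = 4/3 + Ce^(-3x)
Applying y(0) = 3: C = 3 - 4/3 = 5/3
Particular solution: y = 4/3 + (5/3)e^(-3x)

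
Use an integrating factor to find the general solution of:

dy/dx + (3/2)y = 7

Using integrating factor method:

General solution: y = 14/3 + Ce^(-3x/2)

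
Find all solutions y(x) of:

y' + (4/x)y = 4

Using integrating factor method:

General solution: y = (4/5)x + Cx^(-4)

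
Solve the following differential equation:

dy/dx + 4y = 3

Using integrating factor method:

General solution: y = 3/4 + Ce^(-4x)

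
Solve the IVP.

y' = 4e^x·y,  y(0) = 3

General solution: y = Ce^(4e^x)
Applying IC y(0) = 3:
Particular solution: y = 3e^(4(e^x - 1))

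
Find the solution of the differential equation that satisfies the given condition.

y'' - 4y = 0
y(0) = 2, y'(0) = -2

General solution: y = C₁e^(2x) + C₂e^(-2x)
Applying ICs: C₁ = 1/2, C₂ = 3/2
Particular solution: y = (1/2)e^(2x) + (3/2)e^(-2x)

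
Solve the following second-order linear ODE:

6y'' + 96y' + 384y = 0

Characteristic equation: 6r² + 96r + 384 = 0
Divide by 6: r² + 16r + 64 = 0
Factored: (r + 8)² = 0
Repeated root: r = -8
General solution: y = (C₁ + C₂x)e^(-8x)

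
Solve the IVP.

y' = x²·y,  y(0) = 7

General solution: y = Ce^(x³/3)
Applying IC y(0) = 7:
Particular solution: y = 7e^(x³/3)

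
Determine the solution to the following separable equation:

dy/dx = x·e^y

Separating variables and integrating:
-e^(-y) = x²/2 + C

General solution: y = -ln(C - x²/2)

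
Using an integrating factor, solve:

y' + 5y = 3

Using integrating factor method:

General solution: y = 3/5 + Ce^(-5x)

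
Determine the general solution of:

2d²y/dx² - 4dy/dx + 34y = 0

Characteristic equation: 2r² - 4r + 34 = 0
Divide by 2: r² - 2r + 17 = 0
Roots: r = 1 ± 4i (complex conjugates)
General solution: y = e^x(C₁cos(4x) + C₂sin(4x))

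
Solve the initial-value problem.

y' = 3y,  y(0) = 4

General solution: y = Ce^(3x)
Applying IC y(0) = 4:
Particular solution: y = 4e^(3x)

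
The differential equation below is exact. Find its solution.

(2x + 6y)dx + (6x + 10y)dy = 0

Verify exactness: ∂M/∂y = ∂N/∂x ✓
Find F(x,y) such that ∂F/∂x = M, ∂F/∂y = N
Solution: x² + 6xy + 5y² = C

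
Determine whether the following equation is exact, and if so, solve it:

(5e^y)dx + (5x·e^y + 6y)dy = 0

Verify exactness: ∂M/∂y = ∂N/∂x ✓
Find F(x,y) such that ∂F/∂x = M, ∂F/∂y = N
Solution: 5x·e^y + 3y² = C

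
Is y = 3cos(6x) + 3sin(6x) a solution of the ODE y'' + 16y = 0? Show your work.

Verification:
y'' = -108cos(6x) - 108sin(6x)
y'' + 16y ≠ 0 (frequency mismatch: got 36 instead of 16)

No, it is not a solution.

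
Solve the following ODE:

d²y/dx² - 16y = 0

Characteristic equation: r² - 16 = 0
Roots: r = 4, -4 (distinct real)
General solution: y = C₁e^(4x) + C₂e^(-4x)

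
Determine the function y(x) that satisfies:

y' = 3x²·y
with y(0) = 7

General solution: y = Ce^(x³)
Applying IC y(0) = 7:
Particular solution: y = 7e^(x³)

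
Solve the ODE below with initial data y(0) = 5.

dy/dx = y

General solution: y = Ce^x
Applying IC y(0) = 5:
Particular solution: y = 5e^x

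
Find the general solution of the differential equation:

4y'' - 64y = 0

Characteristic equation: 4r² - 64 = 0
Divide by 4: r² - 16 = 0
Roots: r = 4, -4 (distinct real)
General solution: y = C₁e^(4x) + C₂e^(-4x)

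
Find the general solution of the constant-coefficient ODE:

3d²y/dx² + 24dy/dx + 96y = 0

Characteristic equation: 3r² + 24r + 96 = 0
Divide by 3: r² + 8r + 32 = 0
Roots: r = -4 ± 4i (complex conjugates)
General solution: y = e^(-4x)(C₁cos(4x) + C₂sin(4x))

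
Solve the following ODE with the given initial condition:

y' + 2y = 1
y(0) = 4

General solution: y = 1/2 + Ce^(-2x)
Applying y(0) = 4: C = 4 - 1/2 = 7/2
Particular solution: y = 1/2 + (7/2)e^(-2x)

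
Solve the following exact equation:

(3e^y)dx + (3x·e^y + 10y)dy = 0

Verify exactness: ∂M/∂y = ∂N/∂x ✓
Find F(x,y) such that ∂F/∂x = M, ∂F/∂y = N
Solution: 3x·e^y + 5y² = C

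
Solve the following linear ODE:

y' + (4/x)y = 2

Using integrating factor method:

General solution: y = (2/5)x + Cx^(-4)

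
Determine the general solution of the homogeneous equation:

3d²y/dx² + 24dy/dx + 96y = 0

Characteristic equation: 3r² + 24r + 96 = 0
Divide by 3: r² + 8r + 32 = 0
Roots: r = -4 ± 4i (complex conjugates)
General solution: y = e^(-4x)(C₁cos(4x) + C₂sin(4x))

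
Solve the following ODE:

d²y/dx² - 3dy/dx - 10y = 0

Characteristic equation: r² - 3r - 10 = 0
Roots: r = 5, -2 (distinct real)
General solution: y = C₁e^(5x) + C₂e^(-2x)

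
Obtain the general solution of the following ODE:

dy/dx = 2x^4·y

Separating variables and integrating:
ln|y| = 2x^5/5 + C

General solution: y = Ce^(2x^5/5)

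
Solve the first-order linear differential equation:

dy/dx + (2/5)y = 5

Using integrating factor method:

General solution: y = 25/2 + Ce^(-2x/5)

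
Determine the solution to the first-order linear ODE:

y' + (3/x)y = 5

Using integrating factor method:

General solution: y = (5/4)x + Cx^(-3)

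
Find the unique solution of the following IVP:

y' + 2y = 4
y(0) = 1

General solution: y = 2 + Ce^(-2x)
Applying y(0) = 1: C = 1 - 2 = -1
Particular solution: y = 2 - e^(-2x)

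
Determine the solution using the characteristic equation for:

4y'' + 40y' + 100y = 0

Characteristic equation: 4r² + 40r + 100 = 0
Divide by 4: r² + 10r + 25 = 0
Factored: (r + 5)² = 0
Repeated root: r = -5
General solution: y = (C₁ + C₂x)e^(-5x)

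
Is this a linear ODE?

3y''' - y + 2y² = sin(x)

No. Nonlinear (y² term)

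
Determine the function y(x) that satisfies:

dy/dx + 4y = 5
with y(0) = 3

General solution: y = 5/4 + Ce^(-4x)
Applying y(0) = 3: C = 3 - 5/4 = 7/4
Particular solution: y = 5/4 + (7/4)e^(-4x)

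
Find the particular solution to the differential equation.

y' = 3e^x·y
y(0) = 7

General solution: y = Ce^(3e^x)
Applying IC y(0) = 7:
Particular solution: y = 7e^(3(e^x - 1))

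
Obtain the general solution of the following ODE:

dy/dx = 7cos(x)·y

Separating variables and integrating:
ln|y| = 7sin(x) + C

General solution: y = Ce^(7sin(x))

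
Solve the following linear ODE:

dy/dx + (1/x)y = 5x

Using integrating factor method:

General solution: y = (5/3)x^2 + C/x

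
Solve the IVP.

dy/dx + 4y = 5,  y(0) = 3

General solution: y = 5/4 + Ce^(-4x)
Applying y(0) = 3: C = 3 - 5/4 = 7/4
Particular solution: y = 5/4 + (7/4)e^(-4x)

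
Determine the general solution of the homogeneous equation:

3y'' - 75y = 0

Characteristic equation: 3r² - 75 = 0
Divide by 3: r² - 25 = 0
Roots: r = 5, -5 (distinct real)
General solution: y = C₁e^(5x) + C₂e^(-5x)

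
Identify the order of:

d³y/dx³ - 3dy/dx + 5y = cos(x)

The order is 3 (highest derivative is of order 3).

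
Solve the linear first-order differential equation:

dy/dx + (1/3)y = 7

Using integrating factor method:

General solution: y = 21 + Ce^(-x/3)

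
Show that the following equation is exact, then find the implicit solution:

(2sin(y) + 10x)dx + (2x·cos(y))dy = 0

Verify exactness: ∂M/∂y = ∂N/∂x ✓
Find F(x,y) such that ∂F/∂x = M, ∂F/∂y = N
Solution: 2x·sin(y) + 5x² = C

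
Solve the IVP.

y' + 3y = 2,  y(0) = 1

General solution: y = 2/3 + Ce^(-3x)
Applying y(0) = 1: C = 1 - 2/3 = 1/3
Particular solution: y = 2/3 + (1/3)e^(-3x)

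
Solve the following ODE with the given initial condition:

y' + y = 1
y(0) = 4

General solution: y = 1 + Ce^(-x)
Applying y(0) = 4: C = 4 - 1 = 3
Particular solution: y = 1 + 3e^(-x)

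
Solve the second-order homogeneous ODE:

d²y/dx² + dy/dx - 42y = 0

Characteristic equation: r² + r - 42 = 0
Roots: r = 6, -7 (distinct real)
General solution: y = C₁e^(6x) + C₂e^(-7x)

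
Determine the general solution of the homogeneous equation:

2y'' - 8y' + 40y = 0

Characteristic equation: 2r² - 8r + 40 = 0
Divide by 2: r² - 4r + 20 = 0
Roots: r = 2 ± 4i (complex conjugates)
General solution: y = e^(2x)(C₁cos(4x) + C₂sin(4x))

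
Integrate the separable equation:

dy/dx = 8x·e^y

Separating variables and integrating:
-e^(-y) = 4x² + C

General solution: y = -ln(C - 4x²)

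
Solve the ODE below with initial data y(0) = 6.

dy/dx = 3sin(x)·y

General solution: y = Ce^(-3cos(x))
Applying IC y(0) = 6:
Particular solution: y = 6e^(3(1-cos(x)))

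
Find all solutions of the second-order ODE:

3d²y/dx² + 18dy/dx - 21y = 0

Characteristic equation: 3r² + 18r - 21 = 0
Divide by 3: r² + 6r - 7 = 0
Roots: r = 1, -7 (distinct real)
General solution: y = C₁e^x + C₂e^(-7x)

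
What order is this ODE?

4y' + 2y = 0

The order is 1 (highest derivative is of order 1).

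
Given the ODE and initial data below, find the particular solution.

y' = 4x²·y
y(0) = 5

General solution: y = Ce^(4x³/3)
Applying IC y(0) = 5:
Particular solution: y = 5e^(4x³/3)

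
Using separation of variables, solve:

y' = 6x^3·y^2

Separating variables and integrating:
-1/y = 3x^4/2 + C

General solution: y^-1 = (-3/2)x^4 + C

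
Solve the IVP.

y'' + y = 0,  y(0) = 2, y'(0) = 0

General solution: y = C₁cos(x) + C₂sin(x)
Complex roots r = ±i
Applying ICs: C₁ = 2, C₂ = 0
Particular solution: y = 2cos(x)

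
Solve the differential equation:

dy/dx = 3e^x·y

Separating variables and integrating:
ln|y| = 3e^x + C

General solution: y = Ce^(3e^x)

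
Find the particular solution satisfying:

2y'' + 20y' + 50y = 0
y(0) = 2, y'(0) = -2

General solution: y = (C₁ + C₂x)e^(-5x)
Repeated root r = -5
Applying ICs: C₁ = 2, C₂ = 8
Particular solution: y = (2 + 8x)e^(-5x)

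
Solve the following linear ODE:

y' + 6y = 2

Using integrating factor method:

General solution: y = 1/3 + Ce^(-6x)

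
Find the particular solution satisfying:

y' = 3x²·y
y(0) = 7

General solution: y = Ce^(x³)
Applying IC y(0) = 7:
Particular solution: y = 7e^(x³)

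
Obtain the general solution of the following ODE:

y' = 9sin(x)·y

Separating variables and integrating:
ln|y| = -9cos(x) + C

General solution: y = Ce^(-9cos(x))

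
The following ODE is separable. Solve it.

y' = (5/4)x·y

Separating variables and integrating:
ln|y| = 5x^2/8 + C

General solution: y = Ce^(5x^2/8)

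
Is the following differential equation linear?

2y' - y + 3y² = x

No. Nonlinear (y² term)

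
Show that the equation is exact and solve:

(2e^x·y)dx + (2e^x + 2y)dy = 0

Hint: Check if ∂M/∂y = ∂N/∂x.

Verify exactness: ∂M/∂y = ∂N/∂x ✓
Find F(x,y) such that ∂F/∂x = M, ∂F/∂y = N
Solution: 2e^x·y + y² = C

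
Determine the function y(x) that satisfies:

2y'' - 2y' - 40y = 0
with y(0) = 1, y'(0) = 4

General solution: y = C₁e^(5x) + C₂e^(-4x)
Applying ICs: C₁ = 8/9, C₂ = 1/9
Particular solution: y = (8/9)e^(5x) + (1/9)e^(-4x)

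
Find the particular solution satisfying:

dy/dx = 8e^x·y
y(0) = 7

General solution: y = Ce^(8e^x)
Applying IC y(0) = 7:
Particular solution: y = 7e^(8(e^x - 1))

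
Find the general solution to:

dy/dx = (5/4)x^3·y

Separating variables and integrating:
ln|y| = 5x^4/16 + C

General solution: y = Ce^(5x^4/16)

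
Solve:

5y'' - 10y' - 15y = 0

Characteristic equation: 5r² - 10r - 15 = 0
Divide by 5: r² - 2r - 3 = 0
Roots: r = 3, -1 (distinct real)
General solution: y = C₁e^(3x) + C₂e^(-x)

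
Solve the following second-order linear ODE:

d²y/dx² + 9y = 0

Characteristic equation: r² + 9 = 0
Roots: r = ±3i (complex conjugates)
General solution: y = C₁cos(3x) + C₂sin(3x)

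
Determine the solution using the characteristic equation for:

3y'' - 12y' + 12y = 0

Characteristic equation: 3r² - 12r + 12 = 0
Divide by 3: r² - 4r + 4 = 0
Factored: (r - 2)² = 0
Repeated root: r = 2
General solution: y = (C₁ + C₂x)e^(2x)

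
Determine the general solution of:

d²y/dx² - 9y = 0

Characteristic equation: r² - 9 = 0
Roots: r = 3, -3 (distinct real)
General solution: y = C₁e^(3x) + C₂e^(-3x)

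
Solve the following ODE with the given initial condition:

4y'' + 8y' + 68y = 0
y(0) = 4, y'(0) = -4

General solution: y = e^(-x)(C₁cos(4x) + C₂sin(4x))
Complex roots r = -1 ± 4i
Applying ICs: C₁ = 4, C₂ = 0
Particular solution: y = e^(-x)(4cos(4x))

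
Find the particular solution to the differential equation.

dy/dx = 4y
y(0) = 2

General solution: y = Ce^(4x)
Applying IC y(0) = 2:
Particular solution: y = 2e^(4x)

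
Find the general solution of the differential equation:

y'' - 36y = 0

Characteristic equation: r² - 36 = 0
Roots: r = 6, -6 (distinct real)
General solution: y = C₁e^(6x) + C₂e^(-6x)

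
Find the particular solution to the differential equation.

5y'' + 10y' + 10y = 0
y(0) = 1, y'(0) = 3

General solution: y = e^(-x)(C₁cos(x) + C₂sin(x))
Complex roots r = -1 ± i
Applying ICs: C₁ = 1, C₂ = 4
Particular solution: y = e^(-x)(cos(x) + 4sin(x))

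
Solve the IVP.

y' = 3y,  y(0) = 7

General solution: y = Ce^(3x)
Applying IC y(0) = 7:
Particular solution: y = 7e^(3x)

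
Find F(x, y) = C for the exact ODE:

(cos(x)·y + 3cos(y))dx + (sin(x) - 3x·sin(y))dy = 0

Verify exactness: ∂M/∂y = ∂N/∂x ✓
Find F(x,y) such that ∂F/∂x = M, ∂F/∂y = N
Solution: sin(x)·y + 3x·cos(y) = C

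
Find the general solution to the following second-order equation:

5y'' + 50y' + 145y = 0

Characteristic equation: 5r² + 50r + 145 = 0
Divide by 5: r² + 10r + 29 = 0
Roots: r = -5 ± 2i (complex conjugates)
General solution: y = e^(-5x)(C₁cos(2x) + C₂sin(2x))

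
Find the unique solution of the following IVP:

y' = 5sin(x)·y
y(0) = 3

General solution: y = Ce^(-5cos(x))
Applying IC y(0) = 3:
Particular solution: y = 3e^(5(1-cos(x)))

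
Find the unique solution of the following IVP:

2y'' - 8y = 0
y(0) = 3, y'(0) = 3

General solution: y = C₁e^(2x) + C₂e^(-2x)
Applying ICs: C₁ = 9/4, C₂ = 3/4
Particular solution: y = (9/4)e^(2x) + (3/4)e^(-2x)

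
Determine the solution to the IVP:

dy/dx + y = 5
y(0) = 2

General solution: y = 5 + Ce^(-x)
Applying y(0) = 2: C = 2 - 5 = -3
Particular solution: y = 5 - 3e^(-x)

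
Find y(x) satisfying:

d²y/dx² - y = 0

Characteristic equation: r² - 1 = 0
Roots: r = 1, -1 (distinct real)
General solution: y = C₁e^x + C₂e^(-x)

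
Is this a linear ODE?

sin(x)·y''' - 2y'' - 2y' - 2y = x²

Yes. Linear (y and its derivatives appear to the first power only, no products of y terms)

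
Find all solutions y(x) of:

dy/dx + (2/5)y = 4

Using integrating factor method:

General solution: y = 10 + Ce^(-2x/5)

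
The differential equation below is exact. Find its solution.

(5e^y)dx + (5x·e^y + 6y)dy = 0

Verify exactness: ∂M/∂y = ∂N/∂x ✓
Find F(x,y) such that ∂F/∂x = M, ∂F/∂y = N
Solution: 5x·e^y + 3y² = C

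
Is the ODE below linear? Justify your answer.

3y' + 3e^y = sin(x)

No. Nonlinear (e^y is nonlinear in y)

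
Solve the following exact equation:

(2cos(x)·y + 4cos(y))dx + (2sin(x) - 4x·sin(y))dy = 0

Verify exactness: ∂M/∂y = ∂N/∂x ✓
Find F(x,y) such that ∂F/∂x = M, ∂F/∂y = N
Solution: 2sin(x)·y + 4x·cos(y) = C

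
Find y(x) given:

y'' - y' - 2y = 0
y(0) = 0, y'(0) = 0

General solution: y = C₁e^(2x) + C₂e^(-x)
Applying ICs: C₁ = 0, C₂ = 0
Particular solution: y = 0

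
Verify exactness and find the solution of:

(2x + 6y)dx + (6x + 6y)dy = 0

Verify exactness: ∂M/∂y = ∂N/∂x ✓
Find F(x,y) such that ∂F/∂x = M, ∂F/∂y = N
Solution: x² + 6xy + 3y² = C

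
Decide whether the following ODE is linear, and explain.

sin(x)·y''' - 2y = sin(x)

Linear (y and its derivatives appear to the first power only, no products of y terms)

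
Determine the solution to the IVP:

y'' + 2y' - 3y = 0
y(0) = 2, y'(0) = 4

General solution: y = C₁e^x + C₂e^(-3x)
Applying ICs: C₁ = 5/2, C₂ = -1/2
Particular solution: y = (5/2)e^x - (1/2)e^(-3x)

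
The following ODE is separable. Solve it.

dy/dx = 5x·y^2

Separating variables and integrating:
-1/y = 5x^2/2 + C

General solution: y^-1 = (-5/2)x^2 + C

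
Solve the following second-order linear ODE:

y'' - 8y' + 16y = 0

Characteristic equation: r² - 8r + 16 = 0
Factored: (r - 4)² = 0
Repeated root: r = 4
General solution: y = (C₁ + C₂x)e^(4x)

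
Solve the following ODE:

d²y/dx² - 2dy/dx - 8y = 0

Characteristic equation: r² - 2r - 8 = 0
Roots: r = 4, -2 (distinct real)
General solution: y = C₁e^(4x) + C₂e^(-2x)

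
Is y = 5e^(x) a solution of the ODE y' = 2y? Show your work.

Verification:
y = 5e^(x)
y' = 5e^(x)
But 2y = 10e^(x)
y' ≠ 2y — the derivative does not match

No, it is not a solution.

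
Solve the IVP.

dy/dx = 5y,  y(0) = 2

General solution: y = Ce^(5x)
Applying IC y(0) = 2:
Particular solution: y = 2e^(5x)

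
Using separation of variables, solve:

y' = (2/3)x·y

Separating variables and integrating:
ln|y| = x^2/3 + C

General solution: y = Ce^(x^2/3)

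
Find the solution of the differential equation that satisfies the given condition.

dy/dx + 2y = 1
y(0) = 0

General solution: y = 1/2 + Ce^(-2x)
Applying y(0) = 0: C = 0 - 1/2 = -1/2
Particular solution: y = 1/2 - (1/2)e^(-2x)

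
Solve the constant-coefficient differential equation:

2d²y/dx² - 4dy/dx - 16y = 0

Characteristic equation: 2r² - 4r - 16 = 0
Divide by 2: r² - 2r - 8 = 0
Roots: r = 4, -2 (distinct real)
General solution: y = C₁e^(4x) + C₂e^(-2x)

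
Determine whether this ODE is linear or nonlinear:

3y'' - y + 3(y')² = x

Nonlinear ((y')² term)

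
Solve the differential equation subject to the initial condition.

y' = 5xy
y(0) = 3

General solution: y = Ce^(5x²/2)
Applying IC y(0) = 3:
Particular solution: y = 3e^(5x²/2)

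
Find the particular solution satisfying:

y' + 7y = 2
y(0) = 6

General solution: y = 2/7 + Ce^(-7x)
Applying y(0) = 6: C = 6 - 2/7 = 40/7
Particular solution: y = 2/7 + (40/7)e^(-7x)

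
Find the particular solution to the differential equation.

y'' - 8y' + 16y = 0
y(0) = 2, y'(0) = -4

General solution: y = (C₁ + C₂x)e^(4x)
Repeated root r = 4
Applying ICs: C₁ = 2, C₂ = -12
Particular solution: y = (2 - 12x)e^(4x)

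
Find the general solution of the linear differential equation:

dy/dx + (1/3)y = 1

Using integrating factor method:

General solution: y = 3 + Ce^(-x/3)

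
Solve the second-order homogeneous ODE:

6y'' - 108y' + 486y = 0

Characteristic equation: 6r² - 108r + 486 = 0
Divide by 6: r² - 18r + 81 = 0
Factored: (r - 9)² = 0
Repeated root: r = 9
General solution: y = (C₁ + C₂x)e^(9x)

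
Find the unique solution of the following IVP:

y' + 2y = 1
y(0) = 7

General solution: y = 1/2 + Ce^(-2x)
Applying y(0) = 7: C = 7 - 1/2 = 13/2
Particular solution: y = 1/2 + (13/2)e^(-2x)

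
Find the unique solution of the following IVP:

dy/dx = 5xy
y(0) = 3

General solution: y = Ce^(5x²/2)
Applying IC y(0) = 3:
Particular solution: y = 3e^(5x²/2)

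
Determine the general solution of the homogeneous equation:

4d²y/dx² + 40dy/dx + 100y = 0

Characteristic equation: 4r² + 40r + 100 = 0
Divide by 4: r² + 10r + 25 = 0
Factored: (r + 5)² = 0
Repeated root: r = -5
General solution: y = (C₁ + C₂x)e^(-5x)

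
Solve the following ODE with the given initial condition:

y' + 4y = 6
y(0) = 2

General solution: y = 3/2 + Ce^(-4x)
Applying y(0) = 2: C = 2 - 3/2 = 1/2
Particular solution: y = 3/2 + (1/2)e^(-4x)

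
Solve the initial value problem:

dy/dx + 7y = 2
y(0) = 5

General solution: y = 2/7 + Ce^(-7x)
Applying y(0) = 5: C = 5 - 2/7 = 33/7
Particular solution: y = 2/7 + (33/7)e^(-7x)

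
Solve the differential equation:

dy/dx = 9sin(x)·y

Separating variables and integrating:
ln|y| = -9cos(x) + C

General solution: y = Ce^(-9cos(x))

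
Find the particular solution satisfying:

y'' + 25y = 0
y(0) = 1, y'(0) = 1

General solution: y = C₁cos(5x) + C₂sin(5x)
Complex roots r = ±5i
Applying ICs: C₁ = 1, C₂ = 1/5
Particular solution: y = cos(5x) + (1/5)sin(5x)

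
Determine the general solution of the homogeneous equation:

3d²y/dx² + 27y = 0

Characteristic equation: 3r² + 27 = 0
Divide by 3: r² + 9 = 0
Roots: r = ±3i (complex conjugates)
General solution: y = C₁cos(3x) + C₂sin(3x)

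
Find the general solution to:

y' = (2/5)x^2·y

Separating variables and integrating:
ln|y| = 2x^3/15 + C

General solution: y = Ce^(2x^3/15)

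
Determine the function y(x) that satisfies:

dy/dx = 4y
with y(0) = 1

General solution: y = Ce^(4x)
Applying IC y(0) = 1:
Particular solution: y = e^(4x)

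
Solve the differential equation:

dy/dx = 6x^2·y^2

Separating variables and integrating:
-1/y = 2x^3 + C

General solution: y^-1 = -2x^3 + C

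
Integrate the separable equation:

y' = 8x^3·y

Separating variables and integrating:
ln|y| = 2x^4 + C

General solution: y = Ce^(2x^4)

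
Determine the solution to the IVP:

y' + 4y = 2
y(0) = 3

General solution: y = 1/2 + Ce^(-4x)
Applying y(0) = 3: C = 3 - 1/2 = 5/2
Particular solution: y = 1/2 + (5/2)e^(-4x)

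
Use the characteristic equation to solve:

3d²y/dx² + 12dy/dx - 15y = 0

Characteristic equation: 3r² + 12r - 15 = 0
Divide by 3: r² + 4r - 5 = 0
Roots: r = 1, -5 (distinct real)
General solution: y = C₁e^x + C₂e^(-5x)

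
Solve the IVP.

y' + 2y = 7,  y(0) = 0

General solution: y = 7/2 + Ce^(-2x)
Applying y(0) = 0: C = 0 - 7/2 = -7/2
Particular solution: y = 7/2 - (7/2)e^(-2x)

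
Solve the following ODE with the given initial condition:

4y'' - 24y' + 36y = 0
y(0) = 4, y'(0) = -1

General solution: y = (C₁ + C₂x)e^(3x)
Repeated root r = 3
Applying ICs: C₁ = 4, C₂ = -13
Particular solution: y = (4 - 13x)e^(3x)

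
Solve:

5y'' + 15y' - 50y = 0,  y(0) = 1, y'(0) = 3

General solution: y = C₁e^(2x) + C₂e^(-5x)
Applying ICs: C₁ = 8/7, C₂ = -1/7
Particular solution: y = (8/7)e^(2x) - (1/7)e^(-5x)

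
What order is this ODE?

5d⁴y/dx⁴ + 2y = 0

The order is 4 (highest derivative is of order 4).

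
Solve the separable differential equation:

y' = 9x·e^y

Separating variables and integrating:
-e^(-y) = 9x²/2 + C

General solution: y = -ln(C - 9x²/2)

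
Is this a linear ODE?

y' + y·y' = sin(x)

No. Nonlinear (product y·y')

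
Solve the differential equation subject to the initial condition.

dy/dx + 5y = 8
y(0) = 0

General solution: y = 8/5 + Ce^(-5x)
Applying y(0) = 0: C = 0 - 8/5 = -8/5
Particular solution: y = 8/5 - (8/5)e^(-5x)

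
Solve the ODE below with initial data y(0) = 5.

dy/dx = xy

General solution: y = Ce^(x²/2)
Applying IC y(0) = 5:
Particular solution: y = 5e^(x²/2)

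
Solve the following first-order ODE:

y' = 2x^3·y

Separating variables and integrating:
ln|y| = x^4/2 + C

General solution: y = Ce^(x^4/2)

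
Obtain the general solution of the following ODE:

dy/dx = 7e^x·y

Separating variables and integrating:
ln|y| = 7e^x + C

General solution: y = Ce^(7e^x)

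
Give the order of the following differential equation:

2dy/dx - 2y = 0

The order is 1 (highest derivative is of order 1).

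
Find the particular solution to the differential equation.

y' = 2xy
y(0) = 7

General solution: y = Ce^(x²)
Applying IC y(0) = 7:
Particular solution: y = 7e^(x²)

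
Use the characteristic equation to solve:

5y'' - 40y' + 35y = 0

Characteristic equation: 5r² - 40r + 35 = 0
Divide by 5: r² - 8r + 7 = 0
Roots: r = 1, 7 (distinct real)
General solution: y = C₁e^x + C₂e^(7x)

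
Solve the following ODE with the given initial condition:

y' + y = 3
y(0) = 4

General solution: y = 3 + Ce^(-x)
Applying y(0) = 4: C = 4 - 3 = 1
Particular solution: y = 3 + e^(-x)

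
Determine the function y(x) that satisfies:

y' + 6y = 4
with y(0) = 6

General solution: y = 2/3 + Ce^(-6x)
Applying y(0) = 6: C = 6 - 2/3 = 16/3
Particular solution: y = 2/3 + (16/3)e^(-6x)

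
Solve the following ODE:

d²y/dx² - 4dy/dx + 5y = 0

Characteristic equation: r² - 4r + 5 = 0
Roots: r = 2 ± i (complex conjugates)
General solution: y = e^(2x)(C₁cos(x) + C₂sin(x))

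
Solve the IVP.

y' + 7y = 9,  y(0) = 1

General solution: y = 9/7 + Ce^(-7x)
Applying y(0) = 1: C = 1 - 9/7 = -2/7
Particular solution: y = 9/7 - (2/7)e^(-7x)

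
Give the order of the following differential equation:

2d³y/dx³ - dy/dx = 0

The order is 3 (highest derivative is of order 3).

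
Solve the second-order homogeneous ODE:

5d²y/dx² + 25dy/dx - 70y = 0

Characteristic equation: 5r² + 25r - 70 = 0
Divide by 5: r² + 5r - 14 = 0
Roots: r = 2, -7 (distinct real)
General solution: y = C₁e^(2x) + C₂e^(-7x)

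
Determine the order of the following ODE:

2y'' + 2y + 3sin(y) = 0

The order is 2 (highest derivative is of order 2).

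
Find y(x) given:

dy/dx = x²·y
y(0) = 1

General solution: y = Ce^(x³/3)
Applying IC y(0) = 1:
Particular solution: y = e^(x³/3)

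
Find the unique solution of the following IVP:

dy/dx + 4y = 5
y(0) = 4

General solution: y = 5/4 + Ce^(-4x)
Applying y(0) = 4: C = 4 - 5/4 = 11/4
Particular solution: y = 5/4 + (11/4)e^(-4x)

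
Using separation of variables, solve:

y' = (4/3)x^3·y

Separating variables and integrating:
ln|y| = x^4/3 + C

General solution: y = Ce^(x^4/3)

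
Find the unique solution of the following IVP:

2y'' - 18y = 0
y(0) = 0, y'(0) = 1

General solution: y = C₁e^(3x) + C₂e^(-3x)
Applying ICs: C₁ = 1/6, C₂ = -1/6
Particular solution: y = (1/6)e^(3x) - (1/6)e^(-3x)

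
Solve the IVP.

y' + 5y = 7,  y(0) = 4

General solution: y = 7/5 + Ce^(-5x)
Applying y(0) = 4: C = 4 - 7/5 = 13/5
Particular solution: y = 7/5 + (13/5)e^(-5x)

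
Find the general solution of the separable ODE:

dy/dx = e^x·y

Separating variables and integrating:
ln|y| = e^x + C

General solution: y = Ce^(e^x)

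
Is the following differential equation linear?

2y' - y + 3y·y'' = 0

No. Nonlinear (y·y'' term)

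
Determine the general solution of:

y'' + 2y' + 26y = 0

Characteristic equation: r² + 2r + 26 = 0
Roots: r = -1 ± 5i (complex conjugates)
General solution: y = e^(-x)(C₁cos(5x) + C₂sin(5x))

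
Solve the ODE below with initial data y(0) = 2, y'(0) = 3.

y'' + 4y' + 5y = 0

General solution: y = e^(-2x)(C₁cos(x) + C₂sin(x))
Complex roots r = -2 ± i
Applying ICs: C₁ = 2, C₂ = 7
Particular solution: y = e^(-2x)(2cos(x) + 7sin(x))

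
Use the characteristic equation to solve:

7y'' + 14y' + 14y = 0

Characteristic equation: 7r² + 14r + 14 = 0
Divide by 7: r² + 2r + 2 = 0
Roots: r = -1 ± i (complex conjugates)
General solution: y = e^(-x)(C₁cos(x) + C₂sin(x))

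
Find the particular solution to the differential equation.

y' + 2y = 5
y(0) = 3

General solution: y = 5/2 + Ce^(-2x)
Applying y(0) = 3: C = 3 - 5/2 = 1/2
Particular solution: y = 5/2 + (1/2)e^(-2x)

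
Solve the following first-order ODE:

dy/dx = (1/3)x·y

Separating variables and integrating:
ln|y| = x^2/6 + C

General solution: y = Ce^(x^2/6)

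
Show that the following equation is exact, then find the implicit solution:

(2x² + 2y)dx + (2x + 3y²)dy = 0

Verify exactness: ∂M/∂y = ∂N/∂x ✓
Find F(x,y) such that ∂F/∂x = M, ∂F/∂y = N
Solution: 2x³/3 + 2xy + y³ = C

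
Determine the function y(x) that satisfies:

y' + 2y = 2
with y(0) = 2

General solution: y = 1 + Ce^(-2x)
Applying y(0) = 2: C = 2 - 1 = 1
Particular solution: y = 1 + e^(-2x)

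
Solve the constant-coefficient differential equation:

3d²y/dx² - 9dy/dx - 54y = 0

Characteristic equation: 3r² - 9r - 54 = 0
Divide by 3: r² - 3r - 18 = 0
Roots: r = 6, -3 (distinct real)
General solution: y = C₁e^(6x) + C₂e^(-3x)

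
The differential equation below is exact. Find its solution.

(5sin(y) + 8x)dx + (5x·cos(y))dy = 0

Verify exactness: ∂M/∂y = ∂N/∂x ✓
Find F(x,y) such that ∂F/∂x = M, ∂F/∂y = N
Solution: 5x·sin(y) + 4x² = C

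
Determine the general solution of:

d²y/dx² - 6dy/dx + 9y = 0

Characteristic equation: r² - 6r + 9 = 0
Factored: (r - 3)² = 0
Repeated root: r = 3
General solution: y = (C₁ + C₂x)e^(3x)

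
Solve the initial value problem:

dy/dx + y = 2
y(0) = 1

General solution: y = 2 + Ce^(-x)
Applying y(0) = 1: C = 1 - 2 = -1
Particular solution: y = 2 - e^(-x)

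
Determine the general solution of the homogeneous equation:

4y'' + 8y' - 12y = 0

Characteristic equation: 4r² + 8r - 12 = 0
Divide by 4: r² + 2r - 3 = 0
Roots: r = 1, -3 (distinct real)
General solution: y = C₁e^x + C₂e^(-3x)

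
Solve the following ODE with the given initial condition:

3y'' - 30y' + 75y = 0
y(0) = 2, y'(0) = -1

General solution: y = (C₁ + C₂x)e^(5x)
Repeated root r = 5
Applying ICs: C₁ = 2, C₂ = -11
Particular solution: y = (2 - 11x)e^(5x)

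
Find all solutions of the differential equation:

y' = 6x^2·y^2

Separating variables and integrating:
-1/y = 2x^3 + C

General solution: y^-1 = -2x^3 + C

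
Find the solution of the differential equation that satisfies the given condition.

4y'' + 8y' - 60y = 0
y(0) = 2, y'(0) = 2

General solution: y = C₁e^(3x) + C₂e^(-5x)
Applying ICs: C₁ = 3/2, C₂ = 1/2
Particular solution: y = (3/2)e^(3x) + (1/2)e^(-5x)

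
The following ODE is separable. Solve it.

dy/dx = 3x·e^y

Separating variables and integrating:
-e^(-y) = 3x²/2 + C

General solution: y = -ln(C - 3x²/2)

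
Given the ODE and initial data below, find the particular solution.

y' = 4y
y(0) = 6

General solution: y = Ce^(4x)
Applying IC y(0) = 6:
Particular solution: y = 6e^(4x)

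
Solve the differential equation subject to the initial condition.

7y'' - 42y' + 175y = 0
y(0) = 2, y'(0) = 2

General solution: y = e^(3x)(C₁cos(4x) + C₂sin(4x))
Complex roots r = 3 ± 4i
Applying ICs: C₁ = 2, C₂ = -1
Particular solution: y = e^(3x)(2cos(4x) - sin(4x))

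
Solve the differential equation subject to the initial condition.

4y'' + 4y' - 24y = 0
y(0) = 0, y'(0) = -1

General solution: y = C₁e^(2x) + C₂e^(-3x)
Applying ICs: C₁ = -1/5, C₂ = 1/5
Particular solution: y = -(1/5)e^(2x) + (1/5)e^(-3x)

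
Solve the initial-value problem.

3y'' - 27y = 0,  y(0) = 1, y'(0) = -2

General solution: y = C₁e^(3x) + C₂e^(-3x)
Applying ICs: C₁ = 1/6, C₂ = 5/6
Particular solution: y = (1/6)e^(3x) + (5/6)e^(-3x)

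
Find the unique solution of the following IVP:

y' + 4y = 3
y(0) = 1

General solution: y = 3/4 + Ce^(-4x)
Applying y(0) = 1: C = 1 - 3/4 = 1/4
Particular solution: y = 3/4 + (1/4)e^(-4x)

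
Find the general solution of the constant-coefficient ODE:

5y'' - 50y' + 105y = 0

Characteristic equation: 5r² - 50r + 105 = 0
Divide by 5: r² - 10r + 21 = 0
Roots: r = 7, 3 (distinct real)
General solution: y = C₁e^(7x) + C₂e^(3x)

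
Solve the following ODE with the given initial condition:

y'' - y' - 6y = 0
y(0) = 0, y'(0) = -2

General solution: y = C₁e^(3x) + C₂e^(-2x)
Applying ICs: C₁ = -2/5, C₂ = 2/5
Particular solution: y = -(2/5)e^(3x) + (2/5)e^(-2x)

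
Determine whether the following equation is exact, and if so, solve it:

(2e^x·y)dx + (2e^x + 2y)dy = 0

Verify exactness: ∂M/∂y = ∂N/∂x ✓
Find F(x,y) such that ∂F/∂x = M, ∂F/∂y = N
Solution: 2e^x·y + y² = C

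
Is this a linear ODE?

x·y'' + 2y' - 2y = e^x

Yes. Linear (y and its derivatives appear to the first power only, no products of y terms)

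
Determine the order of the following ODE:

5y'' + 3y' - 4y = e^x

The order is 2 (highest derivative is of order 2).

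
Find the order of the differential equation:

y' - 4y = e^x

The order is 1 (highest derivative is of order 1).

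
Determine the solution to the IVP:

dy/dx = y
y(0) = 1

General solution: y = Ce^x
Applying IC y(0) = 1:
Particular solution: y = e^x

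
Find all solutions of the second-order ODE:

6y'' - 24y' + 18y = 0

Characteristic equation: 6r² - 24r + 18 = 0
Divide by 6: r² - 4r + 3 = 0
Roots: r = 1, 3 (distinct real)
General solution: y = C₁e^x + C₂e^(3x)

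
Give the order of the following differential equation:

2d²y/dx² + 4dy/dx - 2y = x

The order is 2 (highest derivative is of order 2).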